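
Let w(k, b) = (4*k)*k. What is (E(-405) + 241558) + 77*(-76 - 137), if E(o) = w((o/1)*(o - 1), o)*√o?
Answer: 225157 + 973340096400*I*√5 ≈ 2.2516e+5 + 2.1765e+12*I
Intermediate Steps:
w(k, b) = 4*k²
E(o) = 4*o^(5/2)*(-1 + o)² (E(o) = (4*((o/1)*(o - 1))²)*√o = (4*((o*1)*(-1 + o))²)*√o = (4*(o*(-1 + o))²)*√o = (4*(o²*(-1 + o)²))*√o = (4*o²*(-1 + o)²)*√o = 4*o^(5/2)*(-1 + o)²)
(E(-405) + 241558) + 77*(-76 - 137) = (4*(-405)^(5/2)*(-1 - 405)² + 241558) + 77*(-76 - 137) = (4*(1476225*I*√5)*(-406)² + 241558) + 77*(-213) = (4*(1476225*I*√5)*164836 + 241558) - 16401 = (973340096400*I*√5 + 241558) - 16401 = (241558 + 973340096400*I*√5) - 16401 = 225157 + 973340096400*I*√5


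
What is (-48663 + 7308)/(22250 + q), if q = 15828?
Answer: -41355/38078 ≈ -1.0861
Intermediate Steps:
(-48663 + 7308)/(22250 + q) = (-48663 + 7308)/(22250 + 15828) = -41355/38078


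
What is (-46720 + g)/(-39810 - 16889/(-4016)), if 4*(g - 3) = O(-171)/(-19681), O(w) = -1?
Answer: 3692460103428/3146206057351 ≈ 1.1736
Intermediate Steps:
g = 236173/78724 (g = 3 + (-1/(-19681))/4 = 3 + (-1*(-1/19681))/4 = 3 + (¼)*(1/19681) = 3 + 1/78724 = 236173/78724 ≈ 3.0000)
(-46720 + g)/(-39810 - 16889/(-4016)) = (-46720 + 236173/78724)/(-39810 - 16889/(-4016)) = -3677749107/(78724*(-39810 - 16889*(-1/4016))) = -3677749107/(78724*(-39810 + 16889/4016)) = -3677749107/(78724*(-159860071/4016)) = -3677749107/78724*(-4016/159860071) = 3692460103428/3146206057351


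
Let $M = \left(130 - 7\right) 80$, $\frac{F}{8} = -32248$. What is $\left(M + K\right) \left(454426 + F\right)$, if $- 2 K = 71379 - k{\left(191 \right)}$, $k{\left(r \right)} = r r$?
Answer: $-1494727178$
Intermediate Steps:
$F = -257984$ ($F = 8 \left(-32248\right) = -257984$)
$M = 9840$ ($M = 123 \cdot 80 = 9840$)
$k{\left(r \right)} = r^{2}$
$K = -17449$ ($K = - \frac{71379 - 191^{2}}{2} = - \frac{71379 - 36481}{2} = \left(- \frac{1}{2}\right) 34898 = -17449$)
$\left(M + K\right) \left(454426 + F\right) = \left(9840 - 17449\right) \left(454426 - 257984\right) = \left(-7609\right) 196442 = -1494727178$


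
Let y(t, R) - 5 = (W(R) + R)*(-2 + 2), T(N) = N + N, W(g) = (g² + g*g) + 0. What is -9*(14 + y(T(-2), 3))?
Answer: -171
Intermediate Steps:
W(g) = 2*g² (W(g) = (g² + g²) + 0 = 2*g² + 0 = 2*g²)
T(N) = 2*N
y(t, R) = 5 (y(t, R) = 5 + (2*R² + R)*(-2 + 2) = 5 + (R + 2*R²)*0 = 5 + 0 = 5)
-9*(14 + y(T(-2), 3)) = -9*(14 + 5) = -9*19 = -171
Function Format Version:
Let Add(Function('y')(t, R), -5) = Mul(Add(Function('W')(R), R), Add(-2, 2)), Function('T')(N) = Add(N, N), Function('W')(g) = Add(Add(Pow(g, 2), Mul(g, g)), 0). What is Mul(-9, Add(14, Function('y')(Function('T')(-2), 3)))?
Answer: -171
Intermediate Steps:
Function('W')(g) = Mul(2, Pow(g, 2)) (Function('W')(g) = Add(Add(Pow(g, 2), Pow(g, 2)), 0) = Add(Mul(2, Pow(g, 2)), 0) = Mul(2, Pow(g, 2)))
Function('T')(N) = Mul(2, N)
Function('y')(t, R) = 5 (Function('y')(t, R) = Add(5, Mul(Add(Mul(2, Pow(R, 2)), R), Add(-2, 2))) = Add(5, Mul(Add(R, Mul(2, Pow(R, 2))), 0)) = Add(5, 0) = 5)
Mul(-9, Add(14, Function('y')(Function('T')(-2), 3))) = Mul(-9, Add(14, 5)) = Mul(-9, 19) = -171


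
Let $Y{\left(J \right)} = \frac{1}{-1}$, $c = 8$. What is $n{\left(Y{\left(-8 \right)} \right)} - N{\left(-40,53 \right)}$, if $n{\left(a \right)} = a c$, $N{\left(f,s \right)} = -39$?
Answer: $31$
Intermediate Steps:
$Y{\left(J \right)} = -1$
$n{\left(a \right)} = 8 a$ ($n{\left(a \right)} = a 8 = 8 a$)
$n{\left(Y{\left(-8 \right)} \right)} - N{\left(-40,53 \right)} = 8 \left(-1\right) - -39 = -8 + 39 = 31$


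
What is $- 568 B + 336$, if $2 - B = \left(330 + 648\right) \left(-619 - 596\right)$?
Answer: $-674938160$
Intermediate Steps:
$B = 1188272$ ($B = 2 - \left(330 + 648\right) \left(-619 - 596\right) = 2 - 978 \left(-1215\right) = 2 - -1188270 = 2 + 1188270 = 1188272$)
$- 568 B + 336 = \left(-568\right) 1188272 + 336 = -674938496 + 336 = -674938160$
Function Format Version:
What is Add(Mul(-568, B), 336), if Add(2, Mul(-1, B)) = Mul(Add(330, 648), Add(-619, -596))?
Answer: -674938160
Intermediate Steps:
B = 1188272 (B = Add(2, Mul(-1, Mul(Add(330, 648), Add(-619, -596)))) = Add(2, Mul(-1, Mul(978, -1215))) = Add(2, Mul(-1, -1188270)) = Add(2, 1188270) = 1188272)
Add(Mul(-568, B), 336) = Add(Mul(-568, 1188272), 336) = Add(-674938496, 336) = -674938160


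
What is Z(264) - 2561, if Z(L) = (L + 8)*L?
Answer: 69247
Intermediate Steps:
Z(L) = L*(8 + L) (Z(L) = (8 + L)*L = L*(8 + L))
Z(264) - 2561 = 264*(8 + 264) - 2561 = 264*272 - 2561 = 71808 - 2561 = 69247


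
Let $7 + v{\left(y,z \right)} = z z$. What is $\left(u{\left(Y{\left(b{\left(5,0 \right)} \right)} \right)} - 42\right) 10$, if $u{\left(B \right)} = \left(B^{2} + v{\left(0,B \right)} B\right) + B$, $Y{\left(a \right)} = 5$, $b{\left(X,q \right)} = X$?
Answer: $780$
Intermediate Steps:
$v{\left(y,z \right)} = -7 + z^{2}$ ($v{\left(y,z \right)} = -7 + z z = -7 + z^{2}$)
$u{\left(B \right)} = B + B^{2} + B \left(-7 + B^{2}\right)$ ($u{\left(B \right)} = \left(B^{2} + \left(-7 + B^{2}\right) B\right) + B = \left(B^{2} + B \left(-7 + B^{2}\right)\right) + B = B + B^{2} + B \left(-7 + B^{2}\right)$)
$\left(u{\left(Y{\left(b{\left(5,0 \right)} \right)} \right)} - 42\right) 10 = \left(5 \left(-6 + 5 + 5^{2}\right) - 42\right) 10 = \left(5 \left(-6 + 5 + 25\right) - 42\right) 10 = \left(5 \cdot 24 - 42\right) 10 = \left(120 - 42\right) 10 = 78 \cdot 10 = 780$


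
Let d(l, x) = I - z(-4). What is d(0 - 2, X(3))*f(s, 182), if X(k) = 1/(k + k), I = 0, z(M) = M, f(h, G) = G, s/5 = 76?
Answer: 728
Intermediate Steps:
s = 380 (s = 5*76 = 380)
X(k) = 1/(2*k)
d(l, x) = 4 (d(l, x) = 0 - 1*(-4) = 0 + 4 = 4)
d(0 - 2, X(3))*f(s, 182) = 4*182 = 728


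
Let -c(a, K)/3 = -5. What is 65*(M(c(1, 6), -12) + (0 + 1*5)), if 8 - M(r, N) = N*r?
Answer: 12545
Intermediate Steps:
c(a, K) = 15 (c(a, K) = -3*(-5) = 15)
M(r, N) = 8 - N*r
65*(M(c(1, 6), -12) + (0 + 1*5)) = 65*((8 - 1*(-12)*15) + (0 + 1*5)) = 65*((8 + 180) + (0 + 5)) = 65*(188 + 5) = 65*193 = 12545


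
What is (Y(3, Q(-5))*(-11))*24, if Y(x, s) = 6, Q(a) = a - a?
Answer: -1584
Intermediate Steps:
Q(a) = 0
(Y(3, Q(-5))*(-11))*24 = (6*(-11))*24 = -66*24 = -1584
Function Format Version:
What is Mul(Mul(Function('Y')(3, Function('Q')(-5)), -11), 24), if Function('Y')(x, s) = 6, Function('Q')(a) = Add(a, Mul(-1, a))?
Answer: -1584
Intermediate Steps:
Function('Q')(a) = 0
Mul(Mul(Function('Y')(3, Function('Q')(-5)), -11), 24) = Mul(Mul(6, -11), 24) = Mul(-66, 24) = -1584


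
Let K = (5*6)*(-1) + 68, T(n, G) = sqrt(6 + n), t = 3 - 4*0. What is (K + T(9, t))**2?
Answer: (38 + sqrt(15))**2 ≈ 1753.3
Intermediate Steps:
t = 3 (t = 3 + 0 = 3)
K = 38 (K = 30*(-1) + 68 = -30 + 68 = 38)
(K + T(9, t))**2 = (38 + sqrt(6 + 9))**2 = (38 + sqrt(15))**2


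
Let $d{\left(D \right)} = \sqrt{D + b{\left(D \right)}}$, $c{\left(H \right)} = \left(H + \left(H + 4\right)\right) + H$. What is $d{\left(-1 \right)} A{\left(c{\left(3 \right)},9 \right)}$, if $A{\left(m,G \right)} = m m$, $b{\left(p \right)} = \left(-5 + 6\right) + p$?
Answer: $169 i \approx 169.0 i$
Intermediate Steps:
$c{\left(H \right)} = 4 + 3 H$ ($c{\left(H \right)} = \left(H + \left(4 + H\right)\right) + H = \left(4 + 2 H\right) + H = 4 + 3 H$)
$b{\left(p \right)} = 1 + p$
$A{\left(m,G \right)} = m^{2}$
$d{\left(D \right)} = \sqrt{1 + 2 D}$ ($d{\left(D \right)} = \sqrt{D + \left(1 + D\right)} = \sqrt{1 + 2 D}$)
$d{\left(-1 \right)} A{\left(c{\left(3 \right)},9 \right)} = \sqrt{1 + 2 \left(-1\right)} \left(4 + 3 \cdot 3\right)^{2} = \sqrt{1 - 2} \left(4 + 9\right)^{2} = \sqrt{-1} \cdot 13^{2} = i 169 = 169 i$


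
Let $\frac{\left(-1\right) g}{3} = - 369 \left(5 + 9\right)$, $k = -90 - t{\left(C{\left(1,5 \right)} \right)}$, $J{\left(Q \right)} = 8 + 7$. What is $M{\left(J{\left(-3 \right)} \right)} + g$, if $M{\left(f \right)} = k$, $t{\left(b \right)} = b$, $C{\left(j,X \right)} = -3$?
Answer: $15411$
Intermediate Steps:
$J{\left(Q \right)} = 15$
$k = -87$ ($k = -90 - -3 = -90 + 3 = -87$)
$M{\left(f \right)} = -87$
$g = 15498$ ($g = - 3 \left(- 369 \left(5 + 9\right)\right) = - 3 \left(\left(-369\right) 14\right) = \left(-3\right) \left(-5166\right) = 15498$)
$M{\left(J{\left(-3 \right)} \right)} + g = -87 + 15498 = 15411$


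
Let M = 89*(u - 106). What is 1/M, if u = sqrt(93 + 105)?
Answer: -53/491191 - 3*sqrt(22)/982382 ≈ -0.00012222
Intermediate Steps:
u = 3*sqrt(22) (u = sqrt(198) = 3*sqrt(22) ≈ 14.071)
M = -9434 + 267*sqrt(22) (M = 89*(3*sqrt(22) - 106) = 89*(-106 + 3*sqrt(22)) = -9434 + 267*sqrt(22) ≈ -8181.7)
1/M = 1/(-9434 + 267*sqrt(22))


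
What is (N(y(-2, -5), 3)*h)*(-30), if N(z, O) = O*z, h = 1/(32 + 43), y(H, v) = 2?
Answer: -12/5 ≈ -2.4000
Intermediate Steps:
h = 1/75 ≈ 0.013333
(N(y(-2, -5), 3)*h)*(-30) = ((3*2)*(1/75))*(-30) = (6*(1/75))*(-30) = (2/25)*(-30) = -12/5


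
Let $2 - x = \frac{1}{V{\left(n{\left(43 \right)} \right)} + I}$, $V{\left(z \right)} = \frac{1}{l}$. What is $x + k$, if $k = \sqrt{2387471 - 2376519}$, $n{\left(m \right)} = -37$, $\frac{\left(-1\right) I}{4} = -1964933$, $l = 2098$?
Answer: $\frac{32979433376}{16489717737} + 74 \sqrt{2} \approx 106.65$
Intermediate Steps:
$I = 7859732$ ($I = \left(-4\right) \left(-1964933\right) = 7859732$)
$V{\left(z \right)} = \frac{1}{2098}$
$x = \frac{32979433376}{16489717737}$ ($x = 2 - \frac{1}{\frac{1}{2098} + 7859732} = 2 - \frac{1}{\frac{16489717737}{2098}} = 2 - \frac{2098}{16489717737} = \frac{32979433376}{16489717737} \approx 2.0$)
$k = 74 \sqrt{2}$ ($k = \sqrt{10952} = 74 \sqrt{2} \approx 104.65$)
$x + k = \frac{32979433376}{16489717737} + 74 \sqrt{2}$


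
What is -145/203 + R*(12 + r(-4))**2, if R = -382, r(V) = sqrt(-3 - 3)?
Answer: -369017/7 - 9168*I*sqrt(6) ≈ -52717.0 - 22457.0*I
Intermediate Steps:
r(V) = I*sqrt(6) (r(V) = sqrt(-6) = I*sqrt(6))
-145/203 + R*(12 + r(-4))**2 = -145/203 - 382*(12 + I*sqrt(6))**2 = -145*1/203 - 382*(12 + I*sqrt(6))**2 = -5/7 - 382*(12 + I*sqrt(6))**2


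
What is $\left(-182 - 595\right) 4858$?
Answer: $-3774666$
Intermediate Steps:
$\left(-182 - 595\right) 4858 = \left(-777\right) 4858 = -3774666$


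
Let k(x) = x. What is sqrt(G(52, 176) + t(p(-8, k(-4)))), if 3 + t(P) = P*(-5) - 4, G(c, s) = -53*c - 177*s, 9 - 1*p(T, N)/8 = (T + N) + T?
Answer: 5*I*sqrt(1403) ≈ 187.28*I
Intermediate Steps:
p(T, N) = 72 - 16*T - 8*N (p(T, N) = 72 - 8*((T + N) + T) = 72 - 8*((N + T) + T) = 72 - 8*(N + 2*T) = 72 + (-16*T - 8*N) = 72 - 16*T - 8*N)
G(c, s) = -177*s - 53*c
t(P) = -7 - 5*P (t(P) = -3 + (P*(-5) - 4) = -3 + (-5*P - 4) = -3 + (-4 - 5*P) = -7 - 5*P)
sqrt(G(52, 176) + t(p(-8, k(-4)))) = sqrt((-177*176 - 53*52) + (-7 - 5*(72 - 16*(-8) - 8*(-4)))) = sqrt((-31152 - 2756) + (-7 - 5*(72 + 128 + 32))) = sqrt(-33908 + (-7 - 5*232)) = sqrt(-33908 + (-7 - 1160)) = sqrt(-33908 - 1167) = sqrt(-35075) = 5*I*sqrt(1403)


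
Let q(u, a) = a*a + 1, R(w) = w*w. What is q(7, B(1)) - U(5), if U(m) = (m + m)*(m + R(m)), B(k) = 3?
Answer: -290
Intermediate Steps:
R(w) = w²
q(u, a) = 1 + a² (q(u, a) = a² + 1 = 1 + a²)
U(m) = 2*m*(m + m²) (U(m) = (m + m)*(m + m²) = (2*m)*(m + m²) = 2*m*(m + m²))
q(7, B(1)) - U(5) = (1 + 3²) - 2*5²*(1 + 5) = (1 + 9) - 2*25*6 = 10 - 1*300 = 10 - 300 = -290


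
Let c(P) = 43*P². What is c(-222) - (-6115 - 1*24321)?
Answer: 2149648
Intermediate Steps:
c(-222) - (-6115 - 1*24321) = 43*(-222)² - (-6115 - 1*24321) = 43*49284 - (-6115 - 24321) = 2119212 - 1*(-30436) = 2119212 + 30436 = 2149648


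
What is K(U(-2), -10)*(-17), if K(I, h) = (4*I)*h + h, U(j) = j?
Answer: -1190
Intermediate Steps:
K(I, h) = h + 4*I*h (K(I, h) = 4*I*h + h = h + 4*I*h)
K(U(-2), -10)*(-17) = -10*(1 + 4*(-2))*(-17) = -10*(1 - 8)*(-17) = -10*(-7)*(-17) = 70*(-17) = -1190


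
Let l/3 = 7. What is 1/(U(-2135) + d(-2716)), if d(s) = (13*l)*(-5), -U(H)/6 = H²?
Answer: -1/27350715 ≈ -3.6562e-8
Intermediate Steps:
U(H) = -6*H²
l = 21 (l = 3*7 = 21)
d(s) = -1365 (d(s) = (13*21)*(-5) = 273*(-5) = -1365)
1/(U(-2135) + d(-2716)) = 1/(-6*(-2135)² - 1365) = 1/(-6*4558225 - 1365) = 1/(-27349350 - 1365) = 1/(-27350715) = -1/27350715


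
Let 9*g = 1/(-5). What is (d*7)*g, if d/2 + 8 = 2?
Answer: 28/15 ≈ 1.8667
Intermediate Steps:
d = -12 (d = -16 + 2*2 = -16 + 4 = -12)
g = -1/45 (g = (1/9)/(-5) = (1/9)*(-1/5) = -1/45 ≈ -0.022222)
(d*7)*g = -12*7*(-1/45) = -84*(-1/45) = 28/15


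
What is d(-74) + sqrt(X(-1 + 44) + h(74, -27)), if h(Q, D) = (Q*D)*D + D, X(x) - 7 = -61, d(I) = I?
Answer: -74 + 9*sqrt(665) ≈ 158.09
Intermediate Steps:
X(x) = -54 (X(x) = 7 - 61 = -54)
h(Q, D) = D + Q*D**2 (h(Q, D) = (D*Q)*D + D = Q*D**2 + D = D + Q*D**2)
d(-74) + sqrt(X(-1 + 44) + h(74, -27)) = -74 + sqrt(-54 - 27*(1 - 27*74)) = -74 + sqrt(-54 - 27*(1 - 1998)) = -74 + sqrt(-54 - 27*(-1997)) = -74 + sqrt(-54 + 53919) = -74 + sqrt(53865) = -74 + 9*sqrt(665)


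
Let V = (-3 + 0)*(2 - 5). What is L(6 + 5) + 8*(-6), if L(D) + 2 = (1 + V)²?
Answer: 50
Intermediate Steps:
V = 9 (V = -3*(-3) = 9)
L(D) = 98 (L(D) = -2 + (1 + 9)² = -2 + 10² = -2 + 100 = 98)
L(6 + 5) + 8*(-6) = 98 + 8*(-6) = 98 - 48 = 50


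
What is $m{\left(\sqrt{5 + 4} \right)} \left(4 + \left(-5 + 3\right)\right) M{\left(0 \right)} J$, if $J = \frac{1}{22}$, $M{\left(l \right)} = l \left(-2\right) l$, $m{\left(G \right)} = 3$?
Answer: $0$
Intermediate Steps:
$M{\left(l \right)} = - 2 l^{2}$ ($M{\left(l \right)} = - 2 l l = - 2 l^{2}$)
$J = \frac{1}{22} \approx 0.045455$
$m{\left(\sqrt{5 + 4} \right)} \left(4 + \left(-5 + 3\right)\right) M{\left(0 \right)} J = 3 \left(4 + \left(-5 + 3\right)\right) \left(- 2 \cdot 0^{2}\right) \frac{1}{22} = 3 \left(4 - 2\right) \left(\left(-2\right) 0\right) \frac{1}{22} = 3 \cdot 2 \cdot 0 \cdot \frac{1}{22} = 3 \cdot 0 \cdot \frac{1}{22} = 0 \cdot \frac{1}{22} = 0$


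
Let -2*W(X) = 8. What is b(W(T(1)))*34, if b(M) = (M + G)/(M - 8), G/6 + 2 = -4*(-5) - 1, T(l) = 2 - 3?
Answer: -833/3 ≈ -277.67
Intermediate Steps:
T(l) = -1
W(X) = -4 (W(X) = -½*8 = -4)
G = 102 (G = -12 + 6*(-4*(-5) - 1) = -12 + 6*(20 - 1) = -12 + 6*19 = -12 + 114 = 102)
b(M) = (102 + M)/(-8 + M) (b(M) = (M + 102)/(M - 8) = (102 + M)/(-8 + M))
b(W(T(1)))*34 = ((102 - 4)/(-8 - 4))*34 = (98/(-12))*34 = -1/12*98*34 = -49/6*34 = -833/3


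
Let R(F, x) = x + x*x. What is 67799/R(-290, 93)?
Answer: 67799/8742 ≈ 7.7555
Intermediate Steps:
R(F, x) = x + x²
67799/R(-290, 93) = 67799/((93*(1 + 93))) = 67799/((93*94)) = 67799/8742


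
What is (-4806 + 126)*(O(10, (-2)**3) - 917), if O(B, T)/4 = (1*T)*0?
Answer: 4291560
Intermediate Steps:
O(B, T) = 0 (O(B, T) = 4*((1*T)*0) = 4*(T*0) = 4*0 = 0)
(-4806 + 126)*(O(10, (-2)**3) - 917) = (-4806 + 126)*(0 - 917) = -4680*(-917) = 4291560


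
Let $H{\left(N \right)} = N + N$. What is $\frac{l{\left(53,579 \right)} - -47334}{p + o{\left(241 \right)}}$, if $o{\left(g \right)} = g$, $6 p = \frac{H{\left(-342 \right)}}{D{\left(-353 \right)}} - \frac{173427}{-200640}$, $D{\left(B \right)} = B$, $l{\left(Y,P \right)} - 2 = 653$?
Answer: $\frac{6797730149760}{34204245937} \approx 198.74$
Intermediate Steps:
$l{\left(Y,P \right)} = 655$ ($l{\left(Y,P \right)} = 2 + 653 = 655$)
$H{\left(N \right)} = 2 N$
$p = \frac{66152497}{141651840}$ ($p = \frac{\frac{2 \left(-342\right)}{-353} - \frac{173427}{-200640}}{6} = \frac{\left(-684\right) \left(- \frac{1}{353}\right) - - \frac{57809}{66880}}{6} = \frac{\frac{684}{353} + \frac{57809}{66880}}{6} = \frac{1}{6} \cdot \frac{66152497}{23608640} = \frac{66152497}{141651840} \approx 0.46701$)
$\frac{l{\left(53,579 \right)} - -47334}{p + o{\left(241 \right)}} = \frac{655 - -47334}{\frac{66152497}{141651840} + 241} = \frac{655 + 47334}{\frac{34204245937}{141651840}} = 47989 \cdot \frac{141651840}{34204245937} = \frac{6797730149760}{34204245937}$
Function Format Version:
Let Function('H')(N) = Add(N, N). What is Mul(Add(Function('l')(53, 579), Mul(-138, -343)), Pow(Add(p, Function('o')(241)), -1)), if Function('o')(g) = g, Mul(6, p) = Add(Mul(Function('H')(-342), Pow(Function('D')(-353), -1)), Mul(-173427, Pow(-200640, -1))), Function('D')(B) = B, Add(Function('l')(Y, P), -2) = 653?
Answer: Rational(6797730149760, 34204245937) ≈ 198.74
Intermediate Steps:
Function('l')(Y, P) = 655 (Function('l')(Y, P) = Add(2, 653) = 655)
Function('H')(N) = Mul(2, N)
p = Rational(66152497, 141651840) (p = Mul(Rational(1, 6), Add(Mul(Mul(2, -342), Pow(-353, -1)), Mul(-173427, Pow(-200640, -1)))) = Mul(Rational(1, 6), Add(Mul(-684, Rational(-1, 353)), Mul(-173427, Rational(-1, 200640)))) = Mul(Rational(1, 6), Add(Rational(684, 353), Rational(57809, 66880))) = Mul(Rational(1, 6), Rational(66152497, 23608640)) = Rational(66152497, 141651840) ≈ 0.46701)
Mul(Add(Function('l')(53, 579), Mul(-138, -343)), Pow(Add(p, Function('o')(241)), -1)) = Mul(Add(655, Mul(-138, -343)), Pow(Add(Rational(66152497, 141651840), 241), -1)) = Mul(Add(655, 47334), Pow(Rational(34204245937, 141651840), -1)) = Mul(47989, Rational(141651840, 34204245937)) = Rational(6797730149760, 34204245937)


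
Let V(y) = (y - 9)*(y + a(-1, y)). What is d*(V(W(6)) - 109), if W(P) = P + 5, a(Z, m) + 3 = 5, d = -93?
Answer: 7719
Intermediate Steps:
a(Z, m) = 2 (a(Z, m) = -3 + 5 = 2)
W(P) = 5 + P
V(y) = (-9 + y)*(2 + y) (V(y) = (y - 9)*(y + 2) = (-9 + y)*(2 + y))
d*(V(W(6)) - 109) = -93*((-18 + (5 + 6)² - 7*(5 + 6)) - 109) = -93*((-18 + 11² - 7*11) - 109) = -93*((-18 + 121 - 77) - 109) = -93*(26 - 109) = -93*(-83) = 7719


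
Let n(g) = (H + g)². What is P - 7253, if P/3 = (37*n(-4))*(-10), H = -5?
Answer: -97163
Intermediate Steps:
n(g) = (-5 + g)²
P = -89910 (P = 3*((37*(-5 - 4)²)*(-10)) = 3*((37*(-9)²)*(-10)) = 3*((37*81)*(-10)) = 3*(2997*(-10)) = 3*(-29970) = -89910)
P - 7253 = -89910 - 7253 = -97163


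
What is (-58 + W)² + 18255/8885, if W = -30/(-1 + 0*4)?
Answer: 1396819/1777 ≈ 786.05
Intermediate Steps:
W = 30 (W = -30/(-1 + 0) = -30/(-1) = -30*(-1) = 30)
(-58 + W)² + 18255/8885 = (-58 + 30)² + 18255/8885 = (-28)² + 18255*(1/8885) = 784 + 3651/1777 = 1396819/1777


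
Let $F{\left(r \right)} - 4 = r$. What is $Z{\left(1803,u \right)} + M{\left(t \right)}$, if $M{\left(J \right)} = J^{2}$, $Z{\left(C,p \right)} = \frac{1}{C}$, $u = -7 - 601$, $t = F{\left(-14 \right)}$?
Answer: $\frac{180301}{1803} \approx 100.0$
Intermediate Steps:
$F{\left(r \right)} = 4 + r$
$t = -10$ ($t = 4 - 14 = -10$)
$u = -608$
$Z{\left(1803,u \right)} + M{\left(t \right)} = \frac{1}{1803} + \left(-10\right)^{2} = \frac{1}{1803} + 100 = \frac{180301}{1803}$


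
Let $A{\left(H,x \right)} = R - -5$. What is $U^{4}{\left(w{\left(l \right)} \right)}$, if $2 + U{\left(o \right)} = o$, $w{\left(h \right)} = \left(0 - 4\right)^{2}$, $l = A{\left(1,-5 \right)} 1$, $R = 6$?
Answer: $38416$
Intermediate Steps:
$A{\left(H,x \right)} = 11$ ($A{\left(H,x \right)} = 6 - -5 = 6 + 5 = 11$)
$l = 11$ ($l = 11 \cdot 1 = 11$)
$w{\left(h \right)} = 16$ ($w{\left(h \right)} = \left(-4\right)^{2} = 16$)
$U{\left(o \right)} = -2 + o$
$U^{4}{\left(w{\left(l \right)} \right)} = \left(-2 + 16\right)^{4} = 14^{4} = 38416$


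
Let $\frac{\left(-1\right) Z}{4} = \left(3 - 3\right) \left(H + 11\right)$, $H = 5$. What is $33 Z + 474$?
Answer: $474$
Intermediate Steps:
$Z = 0$ ($Z = - 4 \left(3 - 3\right) \left(5 + 11\right) = - 4 \cdot 0 \cdot 16 = \left(-4\right) 0 = 0$)
$33 Z + 474 = 33 \cdot 0 + 474 = 0 + 474 = 474$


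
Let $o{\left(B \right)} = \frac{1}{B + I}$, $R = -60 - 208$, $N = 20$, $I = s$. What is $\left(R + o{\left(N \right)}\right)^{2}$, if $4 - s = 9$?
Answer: $\frac{16152361}{225} \approx 71788.0$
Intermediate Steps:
$s = -5$ ($s = 4 - 9 = -5$)
$I = -5$
$R = -268$
$o{\left(B \right)} = \frac{1}{-5 + B}$ ($o{\left(B \right)} = \frac{1}{B - 5} = \frac{1}{-5 + B}$)
$\left(R + o{\left(N \right)}\right)^{2} = \left(-268 + \frac{1}{-5 + 20}\right)^{2} = \left(-268 + \frac{1}{15}\right)^{2} = \left(- \frac{4019}{15}\right)^{2} = \frac{16152361}{225}$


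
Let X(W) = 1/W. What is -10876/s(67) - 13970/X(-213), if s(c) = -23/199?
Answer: 70603354/23 ≈ 3.0697e+6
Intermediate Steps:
s(c) = -23/199 (s(c) = -23*1/199 = -23/199)
-10876/s(67) - 13970/X(-213) = -10876/(-23/199) - 13970/(1/(-213)) = -10876*(-199/23) - 13970/(-1/213) = 2164324/23 - 13970*(-213) = 2164324/23 + 2975610 = 70603354/23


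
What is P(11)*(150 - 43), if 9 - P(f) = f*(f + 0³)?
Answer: -11984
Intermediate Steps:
P(f) = 9 - f² (P(f) = 9 - f*(f + 0³) = 9 - f*(f + 0) = 9 - f*f = 9 - f²)
P(11)*(150 - 43) = (9 - 1*11²)*(150 - 43) = (9 - 1*121)*107 = (9 - 121)*107 = -112*107 = -11984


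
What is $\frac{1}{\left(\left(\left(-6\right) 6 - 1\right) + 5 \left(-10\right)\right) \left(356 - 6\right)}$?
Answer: $- \frac{1}{30450} \approx -3.2841 \cdot 10^{-5}$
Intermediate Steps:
$\frac{1}{\left(\left(\left(-6\right) 6 - 1\right) + 5 \left(-10\right)\right) \left(356 - 6\right)} = \frac{1}{\left(\left(-36 - 1\right) - 50\right) \left(356 - 6\right)} = \frac{1}{\left(-37 - 50\right) 350} = \frac{1}{\left(-87\right) 350} = \frac{1}{-30450} = - \frac{1}{30450}$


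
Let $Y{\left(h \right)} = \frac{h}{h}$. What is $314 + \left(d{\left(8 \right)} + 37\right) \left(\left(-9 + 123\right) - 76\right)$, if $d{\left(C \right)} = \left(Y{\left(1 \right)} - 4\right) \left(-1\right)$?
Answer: $1834$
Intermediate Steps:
$Y{\left(h \right)} = 1$
$d{\left(C \right)} = 3$ ($d{\left(C \right)} = \left(1 - 4\right) \left(-1\right) = \left(-3\right) \left(-1\right) = 3$)
$314 + \left(d{\left(8 \right)} + 37\right) \left(\left(-9 + 123\right) - 76\right) = 314 + \left(3 + 37\right) \left(\left(-9 + 123\right) - 76\right) = 314 + 40 \left(114 - 76\right) = 314 + 40 \cdot 38 = 314 + 1520 = 1834$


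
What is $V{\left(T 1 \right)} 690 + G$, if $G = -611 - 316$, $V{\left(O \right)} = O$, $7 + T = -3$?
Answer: $-7827$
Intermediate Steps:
$T = -10$ ($T = -7 - 3 = -10$)
$G = -927$
$V{\left(T 1 \right)} 690 + G = \left(-10\right) 1 \cdot 690 - 927 = \left(-10\right) 690 - 927 = -6900 - 927 = -7827$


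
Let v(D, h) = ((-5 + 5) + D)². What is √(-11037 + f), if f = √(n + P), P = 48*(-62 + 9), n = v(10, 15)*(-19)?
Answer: √(-11037 + 2*I*√1111) ≈ 0.3173 + 105.06*I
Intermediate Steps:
v(D, h) = D² (v(D, h) = (0 + D)² = D²)
n = -1900 (n = 10²*(-19) = 100*(-19) = -1900)
P = -2544 (P = 48*(-53) = -2544)
f = 2*I*√1111 (f = √(-1900 - 2544) = √(-4444) = 2*I*√1111 ≈ 66.663*I)
√(-11037 + f) = √(-11037 + 2*I*√1111)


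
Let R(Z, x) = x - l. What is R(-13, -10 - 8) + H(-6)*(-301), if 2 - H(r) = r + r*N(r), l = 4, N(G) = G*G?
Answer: -67446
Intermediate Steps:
N(G) = G²
H(r) = 2 - r - r³ (H(r) = 2 - (r + r*r²) = 2 - (r + r³) = 2 + (-r - r³) = 2 - r - r³)
R(Z, x) = -4 + x (R(Z, x) = x - 1*4 = x - 4 = -4 + x)
R(-13, -10 - 8) + H(-6)*(-301) = (-4 + (-10 - 8)) + (2 - 1*(-6) - 1*(-6)³)*(-301) = (-4 - 18) + (2 + 6 - 1*(-216))*(-301) = -22 + (2 + 6 + 216)*(-301) = -22 + 224*(-301) = -22 - 67424 = -67446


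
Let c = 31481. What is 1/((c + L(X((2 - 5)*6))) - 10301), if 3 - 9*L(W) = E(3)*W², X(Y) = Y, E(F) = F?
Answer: 3/63217 ≈ 4.7456e-5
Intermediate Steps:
L(W) = ⅓ - W²/3
1/((c + L(X((2 - 5)*6))) - 10301) = 1/((31481 + (⅓ - 36*(2 - 5)²/3)) - 10301) = 1/((31481 + (⅓ - (-3*6)²/3)) - 10301) = 1/((31481 + (⅓ - ⅓*(-18)²)) - 10301) = 1/((31481 + (⅓ - ⅓*324)) - 10301) = 1/((31481 + (⅓ - 108)) - 10301) = 1/((31481 - 323/3) - 10301) = 1/(94120/3 - 10301) = 1/(63217/3) = 3/63217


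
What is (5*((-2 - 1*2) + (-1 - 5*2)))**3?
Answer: -421875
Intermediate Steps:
(5*((-2 - 1*2) + (-1 - 5*2)))**3 = (5*((-2 - 2) + (-1 - 10)))**3 = (5*(-4 - 11))**3 = (5*(-15))**3 = (-75)**3 = -421875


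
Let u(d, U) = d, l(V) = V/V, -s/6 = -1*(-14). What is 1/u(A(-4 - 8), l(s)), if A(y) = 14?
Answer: 1/14 ≈ 0.071429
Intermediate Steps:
s = -84 (s = -(-6)*(-14) = -6*14 = -84)
l(V) = 1
1/u(A(-4 - 8), l(s)) = 1/14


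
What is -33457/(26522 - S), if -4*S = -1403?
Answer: -133828/104685 ≈ -1.2784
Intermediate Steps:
S = 1403/4 (S = -¼*(-1403) = 1403/4 ≈ 350.75)
-33457/(26522 - S) = -33457/(26522 - 1*1403/4) = -33457/(26522 - 1403/4) = -33457/104685/4 = -33457*4/104685 = -133828/104685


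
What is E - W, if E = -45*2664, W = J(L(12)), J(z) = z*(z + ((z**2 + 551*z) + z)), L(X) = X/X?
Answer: -120434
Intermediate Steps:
L(X) = 1
J(z) = z*(z**2 + 553*z) (J(z) = z*(z + (z**2 + 552*z)) = z*(z**2 + 553*z))
W = 554 (W = 1**2*(553 + 1) = 1*554 = 554)
E = -119880
E - W = -119880 - 1*554 = -119880 - 554 = -120434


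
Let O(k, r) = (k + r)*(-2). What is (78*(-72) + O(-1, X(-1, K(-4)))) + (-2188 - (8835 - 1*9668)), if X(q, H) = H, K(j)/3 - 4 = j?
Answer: -6969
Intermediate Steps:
K(j) = 12 + 3*j
O(k, r) = -2*k - 2*r
(78*(-72) + O(-1, X(-1, K(-4)))) + (-2188 - (8835 - 1*9668)) = (78*(-72) + (-2*(-1) - 2*(12 + 3*(-4)))) + (-2188 - (8835 - 1*9668)) = (-5616 + (2 - 2*(12 - 12))) + (-2188 - (8835 - 9668)) = (-5616 + (2 - 2*0)) + (-2188 - 1*(-833)) = (-5616 + (2 + 0)) + (-2188 + 833) = (-5616 + 2) - 1355 = -5614 - 1355 = -6969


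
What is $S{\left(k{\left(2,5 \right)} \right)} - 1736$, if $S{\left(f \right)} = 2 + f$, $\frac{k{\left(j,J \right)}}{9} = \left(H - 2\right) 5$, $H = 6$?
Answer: $-1554$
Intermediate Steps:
$k{\left(j,J \right)} = 180$ ($k{\left(j,J \right)} = 9 \left(6 - 2\right) 5 = 9 \cdot 4 \cdot 5 = 9 \cdot 20 = 180$)
$S{\left(k{\left(2,5 \right)} \right)} - 1736 = \left(2 + 180\right) - 1736 = 182 - 1736 = -1554$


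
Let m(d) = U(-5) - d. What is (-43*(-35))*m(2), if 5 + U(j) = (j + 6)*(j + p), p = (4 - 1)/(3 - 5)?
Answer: -40635/2 ≈ -20318.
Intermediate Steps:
p = -3/2 (p = 3/(-2) = 3*(-½) = -3/2 ≈ -1.5000)
U(j) = -5 + (6 + j)*(-3/2 + j) (U(j) = -5 + (j + 6)*(j - 3/2) = -5 + (6 + j)*(-3/2 + j))
m(d) = -23/2 - d (m(d) = (-14 + (-5)² + (9/2)*(-5)) - d = (-14 + 25 - 45/2) - d = -23/2 - d)
(-43*(-35))*m(2) = (-43*(-35))*(-23/2 - 1*2) = 1505*(-23/2 - 2) = 1505*(-27/2) = -40635/2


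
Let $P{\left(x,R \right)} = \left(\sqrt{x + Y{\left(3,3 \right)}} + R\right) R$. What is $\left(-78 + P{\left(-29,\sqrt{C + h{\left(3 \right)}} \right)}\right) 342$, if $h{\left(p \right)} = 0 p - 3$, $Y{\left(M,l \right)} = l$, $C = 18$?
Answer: $-21546 + 342 i \sqrt{390} \approx -21546.0 + 6754.0 i$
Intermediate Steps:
$h{\left(p \right)} = -3$ ($h{\left(p \right)} = 0 - 3 = -3$)
$P{\left(x,R \right)} = R \left(R + \sqrt{3 + x}\right)$ ($P{\left(x,R \right)} = \left(\sqrt{x + 3} + R\right) R = \left(\sqrt{3 + x} + R\right) R = \left(R + \sqrt{3 + x}\right) R = R \left(R + \sqrt{3 + x}\right)$)
$\left(-78 + P{\left(-29,\sqrt{C + h{\left(3 \right)}} \right)}\right) 342 = \left(-78 + \sqrt{18 - 3} \left(\sqrt{18 - 3} + \sqrt{3 - 29}\right)\right) 342 = \left(-78 + \sqrt{15} \left(\sqrt{15} + \sqrt{-26}\right)\right) 342 = \left(-78 + \sqrt{15} \left(\sqrt{15} + i \sqrt{26}\right)\right) 342 = -26676 + 342 \sqrt{15} \left(\sqrt{15} + i \sqrt{26}\right)$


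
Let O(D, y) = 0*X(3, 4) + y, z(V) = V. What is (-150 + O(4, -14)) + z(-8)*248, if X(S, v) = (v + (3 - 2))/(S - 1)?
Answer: -2148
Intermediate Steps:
X(S, v) = (1 + v)/(-1 + S) (X(S, v) = (v + 1)/(-1 + S) = (1 + v)/(-1 + S))
O(D, y) = y (O(D, y) = 0*((1 + 4)/(-1 + 3)) + y = 0*(5/2) + y = 0 + y = y)
(-150 + O(4, -14)) + z(-8)*248 = (-150 - 14) - 8*248 = -164 - 1984 = -2148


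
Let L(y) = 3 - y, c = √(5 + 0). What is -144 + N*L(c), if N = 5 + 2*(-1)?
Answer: -135 - 3*√5 ≈ -141.71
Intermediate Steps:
c = √5 ≈ 2.2361
N = 3 (N = 5 - 2 = 3)
-144 + N*L(c) = -144 + 3*(3 - √5) = -144 + (9 - 3*√5) = -135 - 3*√5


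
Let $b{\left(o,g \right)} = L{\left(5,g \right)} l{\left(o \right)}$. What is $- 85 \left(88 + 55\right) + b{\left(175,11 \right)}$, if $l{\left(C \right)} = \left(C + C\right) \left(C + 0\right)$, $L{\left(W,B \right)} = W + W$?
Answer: $600345$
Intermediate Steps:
$L{\left(W,B \right)} = 2 W$
$l{\left(C \right)} = 2 C^{2}$ ($l{\left(C \right)} = 2 C C = 2 C^{2}$)
$b{\left(o,g \right)} = 20 o^{2}$ ($b{\left(o,g \right)} = 2 \cdot 5 \cdot 2 o^{2} = 10 \cdot 2 o^{2} = 20 o^{2}$)
$- 85 \left(88 + 55\right) + b{\left(175,11 \right)} = - 85 \left(88 + 55\right) + 20 \cdot 175^{2} = \left(-85\right) 143 + 20 \cdot 30625 = -12155 + 612500 = 600345$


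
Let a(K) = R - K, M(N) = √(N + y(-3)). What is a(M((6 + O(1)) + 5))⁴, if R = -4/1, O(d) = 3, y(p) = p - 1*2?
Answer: 2401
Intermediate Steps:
y(p) = -2 + p (y(p) = p - 2 = -2 + p)
M(N) = √(-5 + N) (M(N) = √(N + (-2 - 3)) = √(N - 5) = √(-5 + N))
R = -4 (R = -4*1 = -4)
a(K) = -4 - K
a(M((6 + O(1)) + 5))⁴ = (-4 - √(-5 + ((6 + 3) + 5)))⁴ = (-4 - √(-5 + (9 + 5)))⁴ = (-4 - √(-5 + 14))⁴ = (-4 - √9)⁴ = (-4 - 1*3)⁴ = (-4 - 3)⁴ = (-7)⁴ = 2401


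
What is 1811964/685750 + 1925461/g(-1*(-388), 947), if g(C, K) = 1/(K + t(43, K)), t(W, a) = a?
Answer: 1250404482976232/342875 ≈ 3.6468e+9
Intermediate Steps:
g(C, K) = 1/(2*K) (g(C, K) = 1/(K + K) = 1/(2*K))
1811964/685750 + 1925461/g(-1*(-388), 947) = 1811964/685750 + 1925461/(((1/2)/947)) = 1811964*(1/685750) + 1925461/(((1/2)*(1/947))) = 905982/342875 + 1925461/(1/1894) = 905982/342875 + 1925461*1894 = 905982/342875 + 3646823134 = 1250404482976232/342875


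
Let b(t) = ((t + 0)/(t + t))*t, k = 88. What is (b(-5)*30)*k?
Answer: -6600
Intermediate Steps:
b(t) = t/2 (b(t) = (t/((2*t)))*t = (t*(1/(2*t)))*t = t/2)
(b(-5)*30)*k = (((½)*(-5))*30)*88 = -5/2*30*88 = -75*88 = -6600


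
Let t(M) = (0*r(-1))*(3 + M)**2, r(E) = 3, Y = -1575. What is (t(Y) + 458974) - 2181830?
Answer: -1722856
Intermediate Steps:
t(M) = 0 (t(M) = (0*3)*(3 + M)**2 = 0*(3 + M)**2 = 0)
(t(Y) + 458974) - 2181830 = (0 + 458974) - 2181830 = 458974 - 2181830 = -1722856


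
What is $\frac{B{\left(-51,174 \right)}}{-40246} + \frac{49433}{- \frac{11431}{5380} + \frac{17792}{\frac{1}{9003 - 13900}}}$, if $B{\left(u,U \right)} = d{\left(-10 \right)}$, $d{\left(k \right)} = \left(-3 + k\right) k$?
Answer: $- \frac{35820163509235}{9432566753983773} \approx -0.0037975$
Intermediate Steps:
$d{\left(k \right)} = k \left(-3 + k\right)$
$B{\left(u,U \right)} = 130$ ($B{\left(u,U \right)} = - 10 \left(-3 - 10\right) = \left(-10\right) \left(-13\right) = 130$)
$\frac{B{\left(-51,174 \right)}}{-40246} + \frac{49433}{- \frac{11431}{5380} + \frac{17792}{\frac{1}{9003 - 13900}}} = \frac{130}{-40246} + \frac{49433}{- \frac{11431}{5380} + \frac{17792}{\frac{1}{9003 - 13900}}} = 130 \left(- \frac{1}{40246}\right) + \frac{49433}{\left(-11431\right) \frac{1}{5380} + \frac{17792}{\frac{1}{-4897}}} = - \frac{65}{20123} + \frac{49433}{- \frac{11431}{5380} + \frac{17792}{- \frac{1}{4897}}} = - \frac{65}{20123} + \frac{49433}{- \frac{11431}{5380} + 17792 \left(-4897\right)} = - \frac{65}{20123} + \frac{49433}{- \frac{11431}{5380} - 87127424} = - \frac{65}{20123} + \frac{49433}{- \frac{468745552551}{5380}} = - \frac{65}{20123} + 49433 \left(- \frac{5380}{468745552551}\right) = - \frac{65}{20123} - \frac{265949540}{468745552551} = - \frac{35820163509235}{9432566753983773}$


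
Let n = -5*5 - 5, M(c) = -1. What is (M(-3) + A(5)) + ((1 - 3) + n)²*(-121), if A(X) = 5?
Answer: -123900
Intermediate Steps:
n = -30 (n = -25 - 5 = -30)
(M(-3) + A(5)) + ((1 - 3) + n)²*(-121) = (-1 + 5) + ((1 - 3) - 30)²*(-121) = 4 + (-2 - 30)²*(-121) = 4 + (-32)²*(-121) = 4 + 1024*(-121) = 4 - 123904 = -123900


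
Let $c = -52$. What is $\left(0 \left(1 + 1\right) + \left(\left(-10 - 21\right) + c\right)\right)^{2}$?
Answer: $6889$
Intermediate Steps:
$\left(0 \left(1 + 1\right) + \left(\left(-10 - 21\right) + c\right)\right)^{2} = \left(0 \left(1 + 1\right) - 83\right)^{2} = \left(0 \cdot 2 - 83\right)^{2} = \left(0 - 83\right)^{2} = \left(-83\right)^{2} = 6889$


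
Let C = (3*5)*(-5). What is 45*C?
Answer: -3375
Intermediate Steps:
C = -75 (C = 15*(-5) = -75)
45*C = 45*(-75) = -3375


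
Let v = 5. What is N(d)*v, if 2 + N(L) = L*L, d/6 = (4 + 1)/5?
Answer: 170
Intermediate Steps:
d = 6 (d = 6*((4 + 1)/5) = 6*(5*(⅕)) = 6*1 = 6)
N(L) = -2 + L² (N(L) = -2 + L*L = -2 + L²)
N(d)*v = (-2 + 6²)*5 = (-2 + 36)*5 = 34*5 = 170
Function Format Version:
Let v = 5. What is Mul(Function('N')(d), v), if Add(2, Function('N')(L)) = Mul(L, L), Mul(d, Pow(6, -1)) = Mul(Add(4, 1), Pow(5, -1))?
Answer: 170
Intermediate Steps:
d = 6 (d = Mul(6, Mul(Add(4, 1), Pow(5, -1))) = Mul(6, Mul(5, Rational(1, 5))) = Mul(6, 1) = 6)
Function('N')(L) = Add(-2, Pow(L, 2)) (Function('N')(L) = Add(-2, Mul(L, L)) = Add(-2, Pow(L, 2)))
Mul(Function('N')(d), v) = Mul(Add(-2, Pow(6, 2)), 5) = Mul(Add(-2, 36), 5) = Mul(34, 5) = 170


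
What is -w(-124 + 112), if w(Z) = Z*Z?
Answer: -144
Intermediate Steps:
w(Z) = Z²
-w(-124 + 112) = -(-124 + 112)² = -1*(-12)² = -1*144 = -144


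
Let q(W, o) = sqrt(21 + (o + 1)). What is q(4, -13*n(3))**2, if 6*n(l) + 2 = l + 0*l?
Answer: 119/6 ≈ 19.833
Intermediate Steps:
n(l) = -1/3 + l/6 (n(l) = -1/3 + (l + 0*l)/6 = -1/3 + (l + 0)/6 = -1/3 + l/6)
q(W, o) = sqrt(22 + o) (q(W, o) = sqrt(21 + (1 + o)) = sqrt(22 + o))
q(4, -13*n(3))**2 = (sqrt(22 - 13*(-1/3 + (1/6)*3)))**2 = (sqrt(22 - 13*(-1/3 + 1/2)))**2 = (sqrt(22 - 13*1/6))**2 = (sqrt(22 - 13/6))**2 = (sqrt(119/6))**2 = (sqrt(714)/6)**2 = 119/6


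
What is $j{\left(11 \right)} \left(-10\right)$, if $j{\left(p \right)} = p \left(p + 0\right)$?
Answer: $-1210$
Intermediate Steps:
$j{\left(p \right)} = p^{2}$ ($j{\left(p \right)} = p p = p^{2}$)
$j{\left(11 \right)} \left(-10\right) = 11^{2} \left(-10\right) = 121 \left(-10\right) = -1210$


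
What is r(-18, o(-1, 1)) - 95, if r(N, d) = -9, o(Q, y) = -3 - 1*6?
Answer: -104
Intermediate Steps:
o(Q, y) = -9 (o(Q, y) = -3 - 6 = -9)
r(-18, o(-1, 1)) - 95 = -9 - 95 = -104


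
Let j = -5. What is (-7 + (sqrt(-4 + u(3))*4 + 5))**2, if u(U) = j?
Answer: -140 - 48*I ≈ -140.0 - 48.0*I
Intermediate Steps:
u(U) = -5
(-7 + (sqrt(-4 + u(3))*4 + 5))**2 = (-7 + (sqrt(-4 - 5)*4 + 5))**2 = (-7 + (sqrt(-9)*4 + 5))**2 = (-7 + ((3*I)*4 + 5))**2 = (-7 + (12*I + 5))**2 = (-7 + (5 + 12*I))**2 = (-2 + 12*I)**2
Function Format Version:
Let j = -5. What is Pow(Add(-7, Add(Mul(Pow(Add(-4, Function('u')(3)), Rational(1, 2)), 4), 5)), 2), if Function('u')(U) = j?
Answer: Add(-140, Mul(-48, I)) ≈ Add(-140.00, Mul(-48.000, I))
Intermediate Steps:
Function('u')(U) = -5
Pow(Add(-7, Add(Mul(Pow(Add(-4, Function('u')(3)), Rational(1, 2)), 4), 5)), 2) = Pow(Add(-7, Add(Mul(Pow(Add(-4, -5), Rational(1, 2)), 4), 5)), 2) = Pow(Add(-7, Add(Mul(Pow(-9, Rational(1, 2)), 4), 5)), 2) = Pow(Add(-7, Add(Mul(Mul(3, I), 4), 5)), 2) = Pow(Add(-7, Add(Mul(12, I), 5)), 2) = Pow(Add(-7, Add(5, Mul(12, I))), 2) = Pow(Add(-2, Mul(12, I)), 2)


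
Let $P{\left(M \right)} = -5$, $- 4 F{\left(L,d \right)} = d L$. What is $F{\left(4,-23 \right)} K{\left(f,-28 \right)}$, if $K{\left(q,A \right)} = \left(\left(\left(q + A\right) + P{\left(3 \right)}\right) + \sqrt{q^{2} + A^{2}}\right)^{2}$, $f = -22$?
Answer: $98739 - 5060 \sqrt{317} \approx 8648.3$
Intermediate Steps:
$F{\left(L,d \right)} = - \frac{L d}{4}$ ($F{\left(L,d \right)} = - \frac{d L}{4} = - \frac{L d}{4}$)
$K{\left(q,A \right)} = \left(-5 + A + q + \sqrt{A^{2} + q^{2}}\right)^{2}$ ($K{\left(q,A \right)} = \left(\left(\left(q + A\right) - 5\right) + \sqrt{q^{2} + A^{2}}\right)^{2} = \left(\left(\left(A + q\right) - 5\right) + \sqrt{A^{2} + q^{2}}\right)^{2} = \left(\left(-5 + A + q\right) + \sqrt{A^{2} + q^{2}}\right)^{2} = \left(-5 + A + q + \sqrt{A^{2} + q^{2}}\right)^{2}$)
$F{\left(4,-23 \right)} K{\left(f,-28 \right)} = \left(- \frac{1}{4}\right) 4 \left(-23\right) \left(-5 - 28 - 22 + \sqrt{\left(-28\right)^{2} + \left(-22\right)^{2}}\right)^{2} = 23 \left(-5 - 28 - 22 + \sqrt{784 + 484}\right)^{2} = 23 \left(-5 - 28 - 22 + \sqrt{1268}\right)^{2} = 23 \left(-5 - 28 - 22 + 2 \sqrt{317}\right)^{2} = 23 \left(-55 + 2 \sqrt{317}\right)^{2}$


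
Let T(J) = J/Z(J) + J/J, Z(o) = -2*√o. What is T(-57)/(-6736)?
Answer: -1/6736 + I*√57/13472 ≈ -0.00014846 + 0.00056041*I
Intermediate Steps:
T(J) = 1 - √J/2 (T(J) = J/((-2*√J)) + J/J = J*(-1/(2*√J)) + 1 = -√J/2 + 1 = 1 - √J/2)
T(-57)/(-6736) = (1 - I*√57/2)/(-6736) = (1 - I*√57/2)*(-1/6736) = -1/6736 + I*√57/13472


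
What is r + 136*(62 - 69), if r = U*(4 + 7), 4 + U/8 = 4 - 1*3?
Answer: -1216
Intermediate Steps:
U = -24 (U = -32 + 8*(4 - 1*3) = -32 + 8*(4 - 3) = -32 + 8*1 = -32 + 8 = -24)
r = -264 (r = -24*(4 + 7) = -24*11 = -264)
r + 136*(62 - 69) = -264 + 136*(62 - 69) = -264 + 136*(-7) = -264 - 952 = -1216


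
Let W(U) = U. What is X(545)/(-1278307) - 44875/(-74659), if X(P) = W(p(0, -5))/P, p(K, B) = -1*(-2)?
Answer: 31263394361307/52013231660585 ≈ 0.60107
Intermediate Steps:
p(K, B) = 2
X(P) = 2/P
X(545)/(-1278307) - 44875/(-74659) = (2/545)/(-1278307) - 44875/(-74659) = (2*(1/545))*(-1/1278307) - 44875*(-1/74659) = (2/545)*(-1/1278307) + 44875/74659 = -2/696677315 + 44875/74659 = 31263394361307/52013231660585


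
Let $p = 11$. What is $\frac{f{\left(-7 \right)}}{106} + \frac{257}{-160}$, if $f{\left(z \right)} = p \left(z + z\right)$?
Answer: $- \frac{25941}{8480} \approx -3.0591$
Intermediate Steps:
$f{\left(z \right)} = 22 z$ ($f{\left(z \right)} = 11 \left(z + z\right) = 11 \cdot 2 z = 22 z$)
$\frac{f{\left(-7 \right)}}{106} + \frac{257}{-160} = \frac{22 \left(-7\right)}{106} + \frac{257}{-160} = \left(-154\right) \frac{1}{106} + 257 \left(- \frac{1}{160}\right) = - \frac{77}{53} - \frac{257}{160} = - \frac{25941}{8480}$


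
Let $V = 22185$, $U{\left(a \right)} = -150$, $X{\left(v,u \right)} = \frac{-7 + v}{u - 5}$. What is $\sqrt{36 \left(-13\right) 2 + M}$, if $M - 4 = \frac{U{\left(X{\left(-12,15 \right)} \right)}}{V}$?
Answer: $\frac{i \sqrt{2038709802}}{1479} \approx 30.529 i$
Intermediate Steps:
$X{\left(v,u \right)} = \frac{-7 + v}{-5 + u}$
$M = \frac{5906}{1479}$ ($M = 4 - \frac{150}{22185} = 4 - \frac{10}{1479} = \frac{5906}{1479} \approx 3.9932$)
$\sqrt{36 \left(-13\right) 2 + M} = \sqrt{36 \left(-13\right) 2 + \frac{5906}{1479}} = \sqrt{\left(-468\right) 2 + \frac{5906}{1479}} = \sqrt{-936 + \frac{5906}{1479}} = \sqrt{- \frac{1378438}{1479}} = \frac{i \sqrt{2038709802}}{1479}$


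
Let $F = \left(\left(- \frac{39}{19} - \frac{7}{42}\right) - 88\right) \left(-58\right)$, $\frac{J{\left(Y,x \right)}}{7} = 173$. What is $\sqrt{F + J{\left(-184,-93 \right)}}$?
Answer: $\frac{2 \sqrt{5233911}}{57} \approx 80.273$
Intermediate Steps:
$J{\left(Y,x \right)} = 1211$ ($J{\left(Y,x \right)} = 7 \cdot 173 = 1211$)
$F = \frac{298265}{57}$ ($F = \left(\left(\left(-39\right) \frac{1}{19} - \frac{1}{6}\right) - 88\right) \left(-58\right) = \left(\left(- \frac{39}{19} - \frac{1}{6}\right) - 88\right) \left(-58\right) = \left(- \frac{253}{114} - 88\right) \left(-58\right) = \left(- \frac{10285}{114}\right) \left(-58\right) = \frac{298265}{57} \approx 5232.7$)
$\sqrt{F + J{\left(-184,-93 \right)}} = \sqrt{\frac{298265}{57} + 1211} = \sqrt{\frac{367292}{57}} = \frac{2 \sqrt{5233911}}{57}$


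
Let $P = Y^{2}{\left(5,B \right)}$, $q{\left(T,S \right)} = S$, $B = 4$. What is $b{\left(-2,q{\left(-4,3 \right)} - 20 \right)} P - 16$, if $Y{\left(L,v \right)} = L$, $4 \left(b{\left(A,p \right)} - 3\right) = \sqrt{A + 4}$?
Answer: $59 + \frac{25 \sqrt{2}}{4} \approx 67.839$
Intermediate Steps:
$b{\left(A,p \right)} = 3 + \frac{\sqrt{4 + A}}{4}$ ($b{\left(A,p \right)} = 3 + \frac{\sqrt{A + 4}}{4} = 3 + \frac{\sqrt{4 + A}}{4}$)
$P = 25$ ($P = 5^{2} = 25$)
$b{\left(-2,q{\left(-4,3 \right)} - 20 \right)} P - 16 = \left(3 + \frac{\sqrt{4 - 2}}{4}\right) 25 - 16 = \left(3 + \frac{\sqrt{2}}{4}\right) 25 - 16 = \left(75 + \frac{25 \sqrt{2}}{4}\right) - 16 = 59 + \frac{25 \sqrt{2}}{4}$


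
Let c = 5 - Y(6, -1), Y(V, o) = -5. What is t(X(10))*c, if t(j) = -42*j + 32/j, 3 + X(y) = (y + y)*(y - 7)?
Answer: -1364260/57 ≈ -23934.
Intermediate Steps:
X(y) = -3 + 2*y*(-7 + y) (X(y) = -3 + (y + y)*(y - 7) = -3 + (2*y)*(-7 + y) = -3 + 2*y*(-7 + y))
c = 10 (c = 5 - 1*(-5) = 5 + 5 = 10)
t(j) = -42*j + 32/j (t(j) = -21*2*j + 32/j = -42*j + 32/j)
t(X(10))*c = (-42*(-3 - 14*10 + 2*10**2) + 32/(-3 - 14*10 + 2*10**2))*10 = (-42*(-3 - 140 + 2*100) + 32/(-3 - 140 + 2*100))*10 = (-42*(-3 - 140 + 200) + 32/(-3 - 140 + 200))*10 = (-42*57 + 32/57)*10 = (-2394 + 32*(1/57))*10 = (-2394 + 32/57)*10 = -136426/57*10 = -1364260/57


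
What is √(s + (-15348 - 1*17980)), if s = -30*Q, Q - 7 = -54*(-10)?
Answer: I*√49738 ≈ 223.02*I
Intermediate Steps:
Q = 547 (Q = 7 - 54*(-10) = 7 + 540 = 547)
s = -16410 (s = -30*547 = -16410)
√(s + (-15348 - 1*17980)) = √(-16410 + (-15348 - 1*17980)) = √(-16410 + (-15348 - 17980)) = √(-16410 - 33328) = √(-49738) = I*√49738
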